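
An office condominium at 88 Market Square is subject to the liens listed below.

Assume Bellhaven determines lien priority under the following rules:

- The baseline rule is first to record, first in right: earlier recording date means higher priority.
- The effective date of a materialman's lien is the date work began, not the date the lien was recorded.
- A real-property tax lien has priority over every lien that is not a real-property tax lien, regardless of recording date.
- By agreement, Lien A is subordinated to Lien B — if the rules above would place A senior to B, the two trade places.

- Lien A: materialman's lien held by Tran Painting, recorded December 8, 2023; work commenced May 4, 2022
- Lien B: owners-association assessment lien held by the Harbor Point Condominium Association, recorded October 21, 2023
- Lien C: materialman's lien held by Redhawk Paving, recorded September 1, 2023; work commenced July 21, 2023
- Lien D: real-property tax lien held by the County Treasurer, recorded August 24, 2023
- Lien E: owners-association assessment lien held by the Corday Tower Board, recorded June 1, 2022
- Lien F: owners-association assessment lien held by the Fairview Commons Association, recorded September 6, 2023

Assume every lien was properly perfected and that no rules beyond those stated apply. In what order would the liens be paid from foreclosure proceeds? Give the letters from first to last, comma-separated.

D, B, E, C, F, A

Effective dates after the stated exceptions: A's effective date is May 4, 2022, when work began; C relates back to July 21, 2023 (work commenced).
D, as a real-property tax lien, has superpriority and ranks first.
The other liens, earliest effective date first: A (May 4, 2022), E (June 1, 2022), C (July 21, 2023), F (September 6, 2023), B (October 21, 2023).
Because A would otherwise rank above B, the subordination swaps them.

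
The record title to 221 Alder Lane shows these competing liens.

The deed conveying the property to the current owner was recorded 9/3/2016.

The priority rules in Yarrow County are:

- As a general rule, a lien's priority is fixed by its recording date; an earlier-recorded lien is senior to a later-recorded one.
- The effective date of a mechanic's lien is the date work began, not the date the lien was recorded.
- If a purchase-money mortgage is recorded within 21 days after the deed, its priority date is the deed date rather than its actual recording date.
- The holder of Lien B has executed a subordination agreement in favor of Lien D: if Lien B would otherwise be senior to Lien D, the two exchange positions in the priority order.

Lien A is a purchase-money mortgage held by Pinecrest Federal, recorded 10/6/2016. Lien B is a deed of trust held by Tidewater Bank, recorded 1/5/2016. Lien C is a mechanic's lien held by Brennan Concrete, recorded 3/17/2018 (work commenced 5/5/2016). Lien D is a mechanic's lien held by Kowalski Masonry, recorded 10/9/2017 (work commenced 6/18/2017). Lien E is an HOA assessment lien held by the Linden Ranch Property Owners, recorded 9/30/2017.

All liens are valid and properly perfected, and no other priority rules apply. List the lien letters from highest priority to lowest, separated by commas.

Effective dates after the stated exceptions: A missed the 21-day window (33 days after the deed), so its recording date stands; C relates back to 5/5/2016 (work commenced); D's effective date is 6/18/2017, when work began.
By effective date: B (1/5/2016), C (5/5/2016), A (10/6/2016), D (6/18/2017), E (9/30/2017).
B is senior to D before the subordination, so the two trade places.

D, C, A, B, E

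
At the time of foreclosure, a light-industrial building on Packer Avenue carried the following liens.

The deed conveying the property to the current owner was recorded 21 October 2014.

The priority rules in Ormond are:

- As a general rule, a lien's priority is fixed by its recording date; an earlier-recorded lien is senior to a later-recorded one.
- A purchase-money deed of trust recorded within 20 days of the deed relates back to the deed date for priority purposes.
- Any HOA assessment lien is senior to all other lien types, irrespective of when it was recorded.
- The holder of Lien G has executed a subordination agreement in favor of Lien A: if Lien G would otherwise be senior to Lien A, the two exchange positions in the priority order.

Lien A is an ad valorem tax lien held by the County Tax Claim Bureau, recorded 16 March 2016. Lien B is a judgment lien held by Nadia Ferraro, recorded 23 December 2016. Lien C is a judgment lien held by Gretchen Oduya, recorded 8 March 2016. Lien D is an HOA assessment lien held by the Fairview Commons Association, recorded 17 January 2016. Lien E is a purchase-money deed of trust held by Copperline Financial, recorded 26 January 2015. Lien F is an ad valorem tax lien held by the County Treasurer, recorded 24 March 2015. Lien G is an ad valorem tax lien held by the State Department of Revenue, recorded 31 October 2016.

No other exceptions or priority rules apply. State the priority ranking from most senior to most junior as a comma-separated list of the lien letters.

Adjusting effective dates: E was recorded 97 days after the deed, outside the 20-day window, so it keeps its recording date.
D, as an HOA assessment lien, has superpriority and ranks first.
Among the remaining liens, by effective date: E (26 January 2015), F (24 March 2015), C (8 March 2016), A (16 March 2016), G (31 October 2016), B (23 December 2016).
G already ranks below A; the subordination has no effect.

D, E, F, C, A, G, B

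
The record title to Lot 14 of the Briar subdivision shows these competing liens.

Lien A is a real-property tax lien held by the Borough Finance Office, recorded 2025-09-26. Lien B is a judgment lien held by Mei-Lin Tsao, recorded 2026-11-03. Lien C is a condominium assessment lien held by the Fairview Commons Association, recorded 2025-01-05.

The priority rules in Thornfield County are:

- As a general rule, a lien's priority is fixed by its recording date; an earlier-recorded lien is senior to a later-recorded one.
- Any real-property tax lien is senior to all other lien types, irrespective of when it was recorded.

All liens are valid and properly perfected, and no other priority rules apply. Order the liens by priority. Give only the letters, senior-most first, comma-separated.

A, C, B

A, as a real-property tax lien, has superpriority and ranks first.
The other liens, earliest effective date first: C (2025-01-05), B (2026-11-03).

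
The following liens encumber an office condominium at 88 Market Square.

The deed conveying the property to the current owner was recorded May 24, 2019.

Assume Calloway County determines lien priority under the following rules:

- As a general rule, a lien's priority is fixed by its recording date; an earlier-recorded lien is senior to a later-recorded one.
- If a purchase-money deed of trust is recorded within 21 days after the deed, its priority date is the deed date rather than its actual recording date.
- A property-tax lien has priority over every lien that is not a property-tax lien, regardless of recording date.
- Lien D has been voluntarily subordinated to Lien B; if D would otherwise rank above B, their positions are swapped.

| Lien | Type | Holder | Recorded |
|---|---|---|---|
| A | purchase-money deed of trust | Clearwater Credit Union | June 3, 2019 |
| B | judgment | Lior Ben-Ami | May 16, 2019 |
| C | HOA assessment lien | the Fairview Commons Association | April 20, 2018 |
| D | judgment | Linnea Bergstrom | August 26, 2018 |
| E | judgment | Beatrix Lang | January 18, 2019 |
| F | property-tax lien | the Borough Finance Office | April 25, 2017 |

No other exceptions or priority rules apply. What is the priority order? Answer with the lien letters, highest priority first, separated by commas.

Effective dates after the stated exceptions: A was recorded within the 21-day window, so its effective date is the deed date May 24, 2019.
As a property-tax lien, F is senior to every other lien.
The other liens, earliest effective date first: C (April 20, 2018), D (August 26, 2018), E (January 18, 2019), B (May 16, 2019), A (May 24, 2019).
D is senior to B before the subordination, so the two trade places.

F, C, B, E, D, A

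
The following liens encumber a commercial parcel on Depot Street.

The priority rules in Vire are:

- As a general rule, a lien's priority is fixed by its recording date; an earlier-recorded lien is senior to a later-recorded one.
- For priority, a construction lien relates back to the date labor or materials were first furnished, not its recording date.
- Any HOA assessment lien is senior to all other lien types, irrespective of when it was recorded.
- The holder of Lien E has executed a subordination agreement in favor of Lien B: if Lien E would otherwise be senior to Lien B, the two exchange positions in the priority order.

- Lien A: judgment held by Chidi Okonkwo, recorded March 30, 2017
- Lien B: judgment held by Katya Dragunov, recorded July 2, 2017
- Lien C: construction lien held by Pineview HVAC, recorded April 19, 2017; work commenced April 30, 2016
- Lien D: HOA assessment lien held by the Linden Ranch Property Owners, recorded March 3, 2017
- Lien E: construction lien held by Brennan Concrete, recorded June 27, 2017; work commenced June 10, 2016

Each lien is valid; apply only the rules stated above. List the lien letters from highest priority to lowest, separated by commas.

D, C, B, A, E

Effective dates: C relates back to April 30, 2016 (work commenced); E's effective date is June 10, 2016, when work began.
D is an HOA assessment lien, so it outranks all other liens regardless of date.
Among the remaining liens, by effective date: C (April 30, 2016), E (June 10, 2016), A (March 30, 2017), B (July 2, 2017).
E is senior to B before the subordination, so the two trade places.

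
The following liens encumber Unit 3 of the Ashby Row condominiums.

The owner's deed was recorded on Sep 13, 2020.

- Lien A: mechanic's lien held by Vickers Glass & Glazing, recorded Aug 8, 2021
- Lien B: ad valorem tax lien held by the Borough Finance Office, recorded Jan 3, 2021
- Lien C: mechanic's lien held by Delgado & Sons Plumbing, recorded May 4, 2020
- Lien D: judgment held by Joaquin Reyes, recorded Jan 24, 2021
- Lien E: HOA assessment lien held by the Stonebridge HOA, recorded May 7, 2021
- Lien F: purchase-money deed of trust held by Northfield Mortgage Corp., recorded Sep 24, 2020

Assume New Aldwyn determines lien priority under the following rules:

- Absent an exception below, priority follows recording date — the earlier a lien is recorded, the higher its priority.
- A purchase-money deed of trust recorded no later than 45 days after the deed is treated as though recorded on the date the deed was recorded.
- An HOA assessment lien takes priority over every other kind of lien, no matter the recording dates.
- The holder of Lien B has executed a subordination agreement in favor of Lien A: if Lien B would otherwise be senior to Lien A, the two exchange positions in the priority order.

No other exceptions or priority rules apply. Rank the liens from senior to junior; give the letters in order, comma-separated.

Effective dates: F was recorded within the 45-day window, so its effective date is the deed date Sep 13, 2020.
As an HOA assessment lien, E is senior to every other lien.
Remaining liens by effective date: C (May 4, 2020), F (Sep 13, 2020), B (Jan 3, 2021), D (Jan 24, 2021), A (Aug 8, 2021).
The subordination applies — B was senior to A — so B and A swap.

E, C, F, A, D, B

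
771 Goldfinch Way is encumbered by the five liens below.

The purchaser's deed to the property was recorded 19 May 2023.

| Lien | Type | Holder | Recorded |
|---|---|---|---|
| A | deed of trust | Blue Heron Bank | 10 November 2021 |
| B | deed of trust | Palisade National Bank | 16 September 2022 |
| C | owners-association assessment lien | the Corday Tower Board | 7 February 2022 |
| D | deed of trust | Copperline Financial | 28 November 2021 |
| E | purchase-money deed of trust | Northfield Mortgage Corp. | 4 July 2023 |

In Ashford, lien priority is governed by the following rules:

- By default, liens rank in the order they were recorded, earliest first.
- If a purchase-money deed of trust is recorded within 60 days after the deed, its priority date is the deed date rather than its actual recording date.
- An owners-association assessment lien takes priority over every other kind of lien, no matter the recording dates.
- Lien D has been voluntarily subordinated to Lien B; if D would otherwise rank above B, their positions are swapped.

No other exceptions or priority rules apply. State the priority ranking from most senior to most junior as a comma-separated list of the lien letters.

Adjusting effective dates: E relates back to the deed date 19 May 2023.
As an owners-association assessment lien, C is senior to every other lien.
Remaining liens by effective date: A (10 November 2021), D (28 November 2021), B (16 September 2022), E (19 May 2023).
Because D would otherwise rank above B, the subordination swaps them.

C, A, B, D, E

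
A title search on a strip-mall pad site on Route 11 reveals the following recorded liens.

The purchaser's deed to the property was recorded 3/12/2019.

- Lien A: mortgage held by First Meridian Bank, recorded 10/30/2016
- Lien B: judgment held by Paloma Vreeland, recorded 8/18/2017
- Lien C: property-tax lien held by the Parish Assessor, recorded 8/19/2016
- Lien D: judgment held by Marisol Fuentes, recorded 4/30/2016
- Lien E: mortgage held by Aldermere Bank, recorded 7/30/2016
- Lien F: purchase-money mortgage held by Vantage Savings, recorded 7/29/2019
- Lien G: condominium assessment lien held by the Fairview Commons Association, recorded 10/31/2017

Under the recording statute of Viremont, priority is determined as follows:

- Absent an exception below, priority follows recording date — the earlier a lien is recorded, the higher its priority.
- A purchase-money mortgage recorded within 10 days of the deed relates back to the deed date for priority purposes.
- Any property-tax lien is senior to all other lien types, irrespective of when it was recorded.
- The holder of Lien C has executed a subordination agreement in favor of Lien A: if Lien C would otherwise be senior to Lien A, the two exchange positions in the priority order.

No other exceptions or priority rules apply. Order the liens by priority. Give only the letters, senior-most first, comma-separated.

A, D, E, C, B, G, F

Effective dates after the stated exceptions: F was recorded 139 days after the deed — beyond 10 days — so no relation-back applies.
C, as a property-tax lien, has superpriority and ranks first.
Remaining liens by effective date: D (4/30/2016), E (7/30/2016), A (10/30/2016), B (8/18/2017), G (10/31/2017), F (7/29/2019).
C is senior to A before the subordination, so the two trade places.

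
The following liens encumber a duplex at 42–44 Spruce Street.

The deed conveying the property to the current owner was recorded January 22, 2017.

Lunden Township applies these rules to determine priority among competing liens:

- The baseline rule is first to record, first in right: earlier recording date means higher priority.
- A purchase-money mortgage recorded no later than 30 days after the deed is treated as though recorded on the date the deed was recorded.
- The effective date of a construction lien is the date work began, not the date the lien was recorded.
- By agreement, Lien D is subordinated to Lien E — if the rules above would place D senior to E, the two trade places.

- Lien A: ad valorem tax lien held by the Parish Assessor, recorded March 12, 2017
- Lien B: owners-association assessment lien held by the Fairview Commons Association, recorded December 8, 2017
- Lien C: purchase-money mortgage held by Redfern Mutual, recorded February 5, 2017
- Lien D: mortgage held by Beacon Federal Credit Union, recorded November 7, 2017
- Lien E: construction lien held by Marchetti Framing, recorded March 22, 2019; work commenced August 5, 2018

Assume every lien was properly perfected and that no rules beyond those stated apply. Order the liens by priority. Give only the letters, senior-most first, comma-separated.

C, A, E, B, D

Effective dates: C relates back to the deed date January 22, 2017; E is treated as recorded August 5, 2018, the work-commencement date.
Ordering by effective date: C (January 22, 2017), A (March 12, 2017), D (November 7, 2017), B (December 8, 2017), E (August 5, 2018).
D is senior to E before the subordination, so the two trade places.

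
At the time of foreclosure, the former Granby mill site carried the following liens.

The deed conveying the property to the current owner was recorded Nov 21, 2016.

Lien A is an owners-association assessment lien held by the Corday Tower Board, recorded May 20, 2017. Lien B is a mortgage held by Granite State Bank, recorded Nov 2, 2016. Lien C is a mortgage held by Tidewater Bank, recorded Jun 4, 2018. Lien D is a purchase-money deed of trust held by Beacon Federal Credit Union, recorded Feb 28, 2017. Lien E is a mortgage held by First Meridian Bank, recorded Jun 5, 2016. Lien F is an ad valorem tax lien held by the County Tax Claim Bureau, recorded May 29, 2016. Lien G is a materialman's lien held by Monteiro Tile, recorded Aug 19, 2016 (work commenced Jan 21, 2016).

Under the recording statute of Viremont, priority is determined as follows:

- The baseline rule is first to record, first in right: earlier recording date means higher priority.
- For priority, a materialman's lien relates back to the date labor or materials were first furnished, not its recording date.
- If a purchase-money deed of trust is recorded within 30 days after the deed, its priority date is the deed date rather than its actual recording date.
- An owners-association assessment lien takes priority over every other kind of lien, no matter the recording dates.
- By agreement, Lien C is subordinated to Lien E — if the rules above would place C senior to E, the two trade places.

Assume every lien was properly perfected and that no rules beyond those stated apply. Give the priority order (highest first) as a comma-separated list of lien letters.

A, G, F, E, B, D, C

Adjusting effective dates: D was recorded 99 days after the deed, outside the 30-day window, so it keeps its recording date; G's effective date is Jan 21, 2016, when work began.
A is an owners-association assessment lien and takes priority over every other lien.
Remaining liens by effective date: G (Jan 21, 2016), F (May 29, 2016), E (Jun 5, 2016), B (Nov 2, 2016), D (Feb 28, 2017), C (Jun 4, 2018).
Since C is not senior to E, the subordination leaves the order unchanged.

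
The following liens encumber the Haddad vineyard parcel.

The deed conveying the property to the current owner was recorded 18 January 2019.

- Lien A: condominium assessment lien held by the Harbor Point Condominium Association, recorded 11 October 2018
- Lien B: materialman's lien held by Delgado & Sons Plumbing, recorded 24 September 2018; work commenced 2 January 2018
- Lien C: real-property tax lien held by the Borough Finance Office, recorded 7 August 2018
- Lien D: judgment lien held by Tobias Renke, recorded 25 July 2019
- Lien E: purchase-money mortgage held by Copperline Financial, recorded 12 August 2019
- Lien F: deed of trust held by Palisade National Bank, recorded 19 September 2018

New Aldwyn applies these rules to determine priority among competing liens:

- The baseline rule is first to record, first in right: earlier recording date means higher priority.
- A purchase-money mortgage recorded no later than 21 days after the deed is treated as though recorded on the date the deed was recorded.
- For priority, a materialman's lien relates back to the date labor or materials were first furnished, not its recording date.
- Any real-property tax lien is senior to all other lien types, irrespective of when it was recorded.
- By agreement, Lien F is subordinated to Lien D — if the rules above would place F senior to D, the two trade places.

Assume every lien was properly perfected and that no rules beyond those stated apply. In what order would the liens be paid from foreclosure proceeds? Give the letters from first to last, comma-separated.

Effective dates after the stated exceptions: B relates back to 2 January 2018 (work commenced); E was recorded 206 days after the deed — beyond 21 days — so no relation-back applies.
C is a real-property tax lien and takes priority over every other lien.
The other liens, earliest effective date first: B (2 January 2018), F (19 September 2018), A (11 October 2018), D (25 July 2019), E (12 August 2019).
F is senior to D before the subordination, so the two trade places.

C, B, D, A, F, E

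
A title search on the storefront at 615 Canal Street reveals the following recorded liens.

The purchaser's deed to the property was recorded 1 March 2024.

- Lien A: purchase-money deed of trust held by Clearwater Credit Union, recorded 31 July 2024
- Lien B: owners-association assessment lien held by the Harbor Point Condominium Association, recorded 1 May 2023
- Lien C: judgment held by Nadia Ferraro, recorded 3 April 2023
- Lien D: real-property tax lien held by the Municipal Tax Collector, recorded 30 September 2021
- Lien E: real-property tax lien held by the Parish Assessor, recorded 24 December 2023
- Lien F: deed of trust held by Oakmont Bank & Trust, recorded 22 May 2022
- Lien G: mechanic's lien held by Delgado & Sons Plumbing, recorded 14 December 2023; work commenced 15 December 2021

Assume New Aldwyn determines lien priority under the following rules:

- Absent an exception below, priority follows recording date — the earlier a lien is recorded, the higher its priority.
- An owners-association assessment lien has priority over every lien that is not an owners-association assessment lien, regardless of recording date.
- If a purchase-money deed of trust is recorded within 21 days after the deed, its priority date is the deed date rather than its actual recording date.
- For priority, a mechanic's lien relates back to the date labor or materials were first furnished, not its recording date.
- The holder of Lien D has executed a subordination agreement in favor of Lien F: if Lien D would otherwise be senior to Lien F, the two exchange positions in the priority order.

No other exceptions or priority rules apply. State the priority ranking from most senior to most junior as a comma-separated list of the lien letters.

First, effective dates: A missed the 21-day window (152 days after the deed), so its recording date stands; G is treated as recorded 15 December 2021, the work-commencement date.
B, as an owners-association assessment lien, has superpriority and ranks first.
Remaining liens by effective date: D (30 September 2021), G (15 December 2021), F (22 May 2022), C (3 April 2023), E (24 December 2023), A (31 July 2024).
The subordination applies — D was senior to F — so D and F swap.

B, F, G, D, C, E, A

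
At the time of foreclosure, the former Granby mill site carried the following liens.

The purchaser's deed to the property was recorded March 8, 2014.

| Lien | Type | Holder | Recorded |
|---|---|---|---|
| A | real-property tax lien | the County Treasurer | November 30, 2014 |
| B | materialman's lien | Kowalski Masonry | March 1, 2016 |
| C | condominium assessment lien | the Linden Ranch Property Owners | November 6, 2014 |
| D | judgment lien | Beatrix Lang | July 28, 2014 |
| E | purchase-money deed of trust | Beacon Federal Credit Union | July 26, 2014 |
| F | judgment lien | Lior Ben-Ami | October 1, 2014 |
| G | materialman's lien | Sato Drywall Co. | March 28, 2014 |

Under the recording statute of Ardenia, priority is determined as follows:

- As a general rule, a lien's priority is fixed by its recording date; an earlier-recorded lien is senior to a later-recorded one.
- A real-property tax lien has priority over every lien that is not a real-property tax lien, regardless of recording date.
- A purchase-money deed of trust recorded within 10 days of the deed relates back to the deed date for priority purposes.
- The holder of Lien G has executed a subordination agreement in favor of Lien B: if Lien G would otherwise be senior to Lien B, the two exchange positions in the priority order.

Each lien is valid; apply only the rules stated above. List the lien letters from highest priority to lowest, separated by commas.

Adjusting effective dates: E missed the 10-day window (140 days after the deed), so its recording date stands.
A is a real-property tax lien and takes priority over every other lien.
Among the remaining liens, by effective date: G (March 28, 2014), E (July 26, 2014), D (July 28, 2014), F (October 1, 2014), C (November 6, 2014), B (March 1, 2016).
G is senior to B before the subordination, so the two trade places.

A, B, E, D, F, C, G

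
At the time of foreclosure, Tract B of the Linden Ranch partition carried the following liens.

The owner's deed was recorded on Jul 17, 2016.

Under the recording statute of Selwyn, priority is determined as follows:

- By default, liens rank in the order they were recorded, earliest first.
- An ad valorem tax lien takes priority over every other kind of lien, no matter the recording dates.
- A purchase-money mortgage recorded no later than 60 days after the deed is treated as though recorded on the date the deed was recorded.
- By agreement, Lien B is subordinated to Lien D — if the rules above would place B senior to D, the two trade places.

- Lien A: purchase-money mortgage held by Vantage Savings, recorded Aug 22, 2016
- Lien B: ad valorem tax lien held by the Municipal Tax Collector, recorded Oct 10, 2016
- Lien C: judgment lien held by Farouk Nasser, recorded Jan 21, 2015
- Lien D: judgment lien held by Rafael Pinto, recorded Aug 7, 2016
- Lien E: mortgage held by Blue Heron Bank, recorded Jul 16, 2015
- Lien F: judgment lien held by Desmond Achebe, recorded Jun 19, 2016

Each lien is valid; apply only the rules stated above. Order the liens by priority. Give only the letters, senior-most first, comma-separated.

Effective dates after the stated exceptions: A was recorded within the 60-day window, so its effective date is the deed date Jul 17, 2016.
B is an ad valorem tax lien, so it outranks all other liens regardless of date.
The other liens, earliest effective date first: C (Jan 21, 2015), E (Jul 16, 2015), F (Jun 19, 2016), A (Jul 17, 2016), D (Aug 7, 2016).
B would otherwise be senior to D, so under the subordination agreement B and D exchange positions.

D, C, E, F, A, B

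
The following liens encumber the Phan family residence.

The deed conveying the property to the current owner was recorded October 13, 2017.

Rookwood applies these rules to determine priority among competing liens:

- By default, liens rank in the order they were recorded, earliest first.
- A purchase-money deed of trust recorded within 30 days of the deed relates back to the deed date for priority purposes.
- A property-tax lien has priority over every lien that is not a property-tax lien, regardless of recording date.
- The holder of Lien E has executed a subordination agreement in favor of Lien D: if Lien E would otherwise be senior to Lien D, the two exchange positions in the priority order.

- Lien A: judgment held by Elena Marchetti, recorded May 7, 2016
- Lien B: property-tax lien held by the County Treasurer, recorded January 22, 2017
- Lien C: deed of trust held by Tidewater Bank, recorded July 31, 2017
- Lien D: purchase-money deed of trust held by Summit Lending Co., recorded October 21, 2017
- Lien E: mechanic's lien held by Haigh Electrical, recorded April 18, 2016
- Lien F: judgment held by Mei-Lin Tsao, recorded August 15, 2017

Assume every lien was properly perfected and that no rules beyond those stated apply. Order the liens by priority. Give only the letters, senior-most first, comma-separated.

Adjusting effective dates: D's effective date is the deed date, October 13, 2017.
As a property-tax lien, B is senior to every other lien.
Remaining liens by effective date: E (April 18, 2016), A (May 7, 2016), C (July 31, 2017), F (August 15, 2017), D (October 13, 2017).
The subordination applies — E was senior to D — so E and D swap.

B, D, A, C, F, E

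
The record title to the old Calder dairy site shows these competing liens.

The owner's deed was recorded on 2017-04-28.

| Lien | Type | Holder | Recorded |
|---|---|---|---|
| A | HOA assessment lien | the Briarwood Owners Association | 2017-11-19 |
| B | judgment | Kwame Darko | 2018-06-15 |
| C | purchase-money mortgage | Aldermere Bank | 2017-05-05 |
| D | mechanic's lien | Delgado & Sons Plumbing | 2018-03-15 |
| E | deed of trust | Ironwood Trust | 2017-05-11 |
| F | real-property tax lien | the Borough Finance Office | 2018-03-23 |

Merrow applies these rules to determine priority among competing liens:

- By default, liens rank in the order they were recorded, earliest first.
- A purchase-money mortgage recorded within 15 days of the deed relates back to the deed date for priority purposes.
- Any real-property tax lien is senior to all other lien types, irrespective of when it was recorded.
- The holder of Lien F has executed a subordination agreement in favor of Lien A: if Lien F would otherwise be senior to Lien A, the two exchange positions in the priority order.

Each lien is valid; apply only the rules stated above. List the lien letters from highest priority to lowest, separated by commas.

Adjusting effective dates: C relates back to the deed date 2017-04-28.
F is a real-property tax lien, so it outranks all other liens regardless of date.
Remaining liens by effective date: C (2017-04-28), E (2017-05-11), A (2017-11-19), D (2018-03-15), B (2018-06-15).
The subordination applies — F was senior to A — so F and A swap.

A, C, E, F, D, B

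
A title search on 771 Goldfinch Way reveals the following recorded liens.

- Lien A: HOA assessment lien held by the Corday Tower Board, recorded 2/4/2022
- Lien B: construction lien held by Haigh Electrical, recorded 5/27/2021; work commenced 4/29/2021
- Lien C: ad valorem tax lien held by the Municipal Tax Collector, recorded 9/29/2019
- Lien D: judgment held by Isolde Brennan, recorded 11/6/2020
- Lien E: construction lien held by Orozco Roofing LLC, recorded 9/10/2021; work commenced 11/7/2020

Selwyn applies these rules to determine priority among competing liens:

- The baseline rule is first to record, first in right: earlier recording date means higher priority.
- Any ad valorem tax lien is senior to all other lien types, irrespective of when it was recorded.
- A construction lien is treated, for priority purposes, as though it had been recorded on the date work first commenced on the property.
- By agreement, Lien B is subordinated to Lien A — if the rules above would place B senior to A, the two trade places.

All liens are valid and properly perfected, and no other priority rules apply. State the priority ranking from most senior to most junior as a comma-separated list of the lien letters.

Adjusting effective dates: B relates back to 4/29/2021 (work commenced); E's effective date is 11/7/2020, when work began.
C, as an ad valorem tax lien, has superpriority and ranks first.
Among the remaining liens, by effective date: D (11/6/2020), E (11/7/2020), B (4/29/2021), A (2/4/2022).
B would otherwise be senior to A, so under the subordination agreement B and A exchange positions.

C, D, E, A, B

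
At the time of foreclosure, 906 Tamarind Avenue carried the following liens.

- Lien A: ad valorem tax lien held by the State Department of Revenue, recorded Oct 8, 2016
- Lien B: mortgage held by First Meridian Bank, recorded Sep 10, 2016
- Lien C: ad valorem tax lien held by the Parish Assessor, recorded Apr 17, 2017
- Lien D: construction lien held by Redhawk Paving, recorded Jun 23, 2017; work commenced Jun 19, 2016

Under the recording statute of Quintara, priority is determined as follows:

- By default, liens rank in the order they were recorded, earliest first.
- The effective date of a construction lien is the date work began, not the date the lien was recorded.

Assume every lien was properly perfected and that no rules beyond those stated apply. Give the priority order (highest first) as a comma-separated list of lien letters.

D, B, A, C

First, effective dates: D is treated as recorded Jun 19, 2016, the work-commencement date.
Sorted by effective date: D (Jun 19, 2016), B (Sep 10, 2016), A (Oct 8, 2016), C (Apr 17, 2017).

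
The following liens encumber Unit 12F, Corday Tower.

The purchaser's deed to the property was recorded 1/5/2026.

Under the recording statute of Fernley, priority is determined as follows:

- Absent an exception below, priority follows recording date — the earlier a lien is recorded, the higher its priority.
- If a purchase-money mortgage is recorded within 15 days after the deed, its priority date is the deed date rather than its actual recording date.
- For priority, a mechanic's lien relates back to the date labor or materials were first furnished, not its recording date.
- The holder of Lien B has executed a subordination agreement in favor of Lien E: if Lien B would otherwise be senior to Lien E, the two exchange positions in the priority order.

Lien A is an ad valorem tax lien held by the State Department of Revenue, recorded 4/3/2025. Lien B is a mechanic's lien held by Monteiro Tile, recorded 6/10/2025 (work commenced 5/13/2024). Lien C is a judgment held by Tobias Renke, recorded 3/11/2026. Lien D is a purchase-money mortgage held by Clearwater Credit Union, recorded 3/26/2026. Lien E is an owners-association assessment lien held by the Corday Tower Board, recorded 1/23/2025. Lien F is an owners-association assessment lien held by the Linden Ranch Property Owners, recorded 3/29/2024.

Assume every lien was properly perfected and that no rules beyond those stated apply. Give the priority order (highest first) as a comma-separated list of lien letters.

Effective dates: B's effective date is 5/13/2024, when work began; D was recorded 80 days after the deed, outside the 15-day window, so it keeps its recording date.
Ordering by effective date: F (3/29/2024), B (5/13/2024), E (1/23/2025), A (4/3/2025), C (3/11/2026), D (3/26/2026).
Because B would otherwise rank above E, the subordination swaps them.

F, E, B, A, C, D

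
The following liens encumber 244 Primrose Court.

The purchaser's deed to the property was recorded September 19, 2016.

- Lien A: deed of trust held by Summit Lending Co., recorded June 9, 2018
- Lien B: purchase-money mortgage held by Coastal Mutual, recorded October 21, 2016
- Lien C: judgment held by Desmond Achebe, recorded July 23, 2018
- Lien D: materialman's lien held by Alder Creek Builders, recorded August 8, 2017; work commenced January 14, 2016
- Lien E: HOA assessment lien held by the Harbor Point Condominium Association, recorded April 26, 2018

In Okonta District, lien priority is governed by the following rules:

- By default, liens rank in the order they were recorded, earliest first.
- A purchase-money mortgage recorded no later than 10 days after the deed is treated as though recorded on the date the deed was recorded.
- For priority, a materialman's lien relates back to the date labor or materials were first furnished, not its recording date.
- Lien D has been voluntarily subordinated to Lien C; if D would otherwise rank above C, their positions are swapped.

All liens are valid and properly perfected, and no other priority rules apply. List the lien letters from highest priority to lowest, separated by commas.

Adjusting effective dates: B missed the 10-day window (32 days after the deed), so its recording date stands; D is treated as recorded January 14, 2016, the work-commencement date.
Ordering by effective date: D (January 14, 2016), B (October 21, 2016), E (April 26, 2018), A (June 9, 2018), C (July 23, 2018).
D is senior to C before the subordination, so the two trade places.

C, B, E, A, D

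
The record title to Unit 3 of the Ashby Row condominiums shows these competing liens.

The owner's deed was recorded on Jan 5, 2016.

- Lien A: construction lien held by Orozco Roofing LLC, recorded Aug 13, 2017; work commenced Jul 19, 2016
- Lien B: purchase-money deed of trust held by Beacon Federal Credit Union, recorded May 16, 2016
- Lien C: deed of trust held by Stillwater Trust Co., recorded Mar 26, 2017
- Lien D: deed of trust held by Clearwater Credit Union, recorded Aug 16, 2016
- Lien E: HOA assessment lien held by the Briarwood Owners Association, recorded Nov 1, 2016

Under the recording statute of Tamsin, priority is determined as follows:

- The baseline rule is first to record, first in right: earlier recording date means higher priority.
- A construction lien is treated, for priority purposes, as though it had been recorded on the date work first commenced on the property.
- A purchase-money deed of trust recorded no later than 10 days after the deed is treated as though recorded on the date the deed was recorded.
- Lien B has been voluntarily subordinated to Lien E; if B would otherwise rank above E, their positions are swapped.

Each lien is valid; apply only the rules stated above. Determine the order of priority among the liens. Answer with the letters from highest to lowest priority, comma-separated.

Adjusting effective dates: A's effective date is Jul 19, 2016, when work began; B missed the 10-day window (132 days after the deed), so its recording date stands.
Ordering by effective date: B (May 16, 2016), A (Jul 19, 2016), D (Aug 16, 2016), E (Nov 1, 2016), C (Mar 26, 2017).
B is senior to E before the subordination, so the two trade places.

E, A, D, B, C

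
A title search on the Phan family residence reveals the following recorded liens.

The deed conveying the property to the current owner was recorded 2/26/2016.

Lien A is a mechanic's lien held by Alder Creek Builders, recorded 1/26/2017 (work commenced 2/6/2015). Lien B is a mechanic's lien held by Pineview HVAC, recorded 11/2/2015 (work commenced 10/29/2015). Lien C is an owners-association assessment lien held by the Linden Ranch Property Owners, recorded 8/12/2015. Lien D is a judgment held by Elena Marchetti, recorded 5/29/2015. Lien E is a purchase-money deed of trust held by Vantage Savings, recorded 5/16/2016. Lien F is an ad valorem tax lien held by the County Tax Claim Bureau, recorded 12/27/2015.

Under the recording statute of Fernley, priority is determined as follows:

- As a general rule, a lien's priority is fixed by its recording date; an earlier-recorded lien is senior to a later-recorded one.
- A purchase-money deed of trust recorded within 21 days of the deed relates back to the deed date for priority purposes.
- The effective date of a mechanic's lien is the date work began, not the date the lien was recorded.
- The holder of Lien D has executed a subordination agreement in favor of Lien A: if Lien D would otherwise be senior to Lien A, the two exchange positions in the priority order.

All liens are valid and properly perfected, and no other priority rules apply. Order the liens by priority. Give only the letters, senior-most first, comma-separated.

First, effective dates: A's effective date is 2/6/2015, when work began; B is treated as recorded 10/29/2015, the work-commencement date; E was recorded 80 days after the deed — beyond 21 days — so no relation-back applies.
Sorted by effective date: A (2/6/2015), D (5/29/2015), C (8/12/2015), B (10/29/2015), F (12/27/2015), E (5/16/2016).
D is already junior to A, so the subordination agreement changes nothing.

A, D, C, B, F, E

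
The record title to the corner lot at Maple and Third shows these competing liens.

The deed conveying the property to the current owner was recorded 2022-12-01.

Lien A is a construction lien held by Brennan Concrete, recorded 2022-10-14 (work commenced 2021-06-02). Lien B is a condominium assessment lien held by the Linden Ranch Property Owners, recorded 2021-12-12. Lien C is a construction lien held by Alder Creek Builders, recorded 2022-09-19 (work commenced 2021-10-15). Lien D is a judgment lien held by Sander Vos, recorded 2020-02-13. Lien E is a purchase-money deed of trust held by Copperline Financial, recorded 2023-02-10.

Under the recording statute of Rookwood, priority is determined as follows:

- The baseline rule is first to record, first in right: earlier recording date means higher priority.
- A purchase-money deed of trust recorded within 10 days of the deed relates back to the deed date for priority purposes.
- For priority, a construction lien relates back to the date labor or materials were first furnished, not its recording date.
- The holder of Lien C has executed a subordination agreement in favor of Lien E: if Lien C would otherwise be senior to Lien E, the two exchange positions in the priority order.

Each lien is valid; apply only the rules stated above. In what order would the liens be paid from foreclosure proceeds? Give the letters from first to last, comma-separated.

Effective dates after the stated exceptions: A relates back to 2021-06-02 (work commenced); C's effective date is 2021-10-15, when work began; E missed the 10-day window (71 days after the deed), so its recording date stands.
By effective date: D (2020-02-13), A (2021-06-02), C (2021-10-15), B (2021-12-12), E (2023-02-10).
C is senior to E before the subordination, so the two trade places.

D, A, E, B, C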